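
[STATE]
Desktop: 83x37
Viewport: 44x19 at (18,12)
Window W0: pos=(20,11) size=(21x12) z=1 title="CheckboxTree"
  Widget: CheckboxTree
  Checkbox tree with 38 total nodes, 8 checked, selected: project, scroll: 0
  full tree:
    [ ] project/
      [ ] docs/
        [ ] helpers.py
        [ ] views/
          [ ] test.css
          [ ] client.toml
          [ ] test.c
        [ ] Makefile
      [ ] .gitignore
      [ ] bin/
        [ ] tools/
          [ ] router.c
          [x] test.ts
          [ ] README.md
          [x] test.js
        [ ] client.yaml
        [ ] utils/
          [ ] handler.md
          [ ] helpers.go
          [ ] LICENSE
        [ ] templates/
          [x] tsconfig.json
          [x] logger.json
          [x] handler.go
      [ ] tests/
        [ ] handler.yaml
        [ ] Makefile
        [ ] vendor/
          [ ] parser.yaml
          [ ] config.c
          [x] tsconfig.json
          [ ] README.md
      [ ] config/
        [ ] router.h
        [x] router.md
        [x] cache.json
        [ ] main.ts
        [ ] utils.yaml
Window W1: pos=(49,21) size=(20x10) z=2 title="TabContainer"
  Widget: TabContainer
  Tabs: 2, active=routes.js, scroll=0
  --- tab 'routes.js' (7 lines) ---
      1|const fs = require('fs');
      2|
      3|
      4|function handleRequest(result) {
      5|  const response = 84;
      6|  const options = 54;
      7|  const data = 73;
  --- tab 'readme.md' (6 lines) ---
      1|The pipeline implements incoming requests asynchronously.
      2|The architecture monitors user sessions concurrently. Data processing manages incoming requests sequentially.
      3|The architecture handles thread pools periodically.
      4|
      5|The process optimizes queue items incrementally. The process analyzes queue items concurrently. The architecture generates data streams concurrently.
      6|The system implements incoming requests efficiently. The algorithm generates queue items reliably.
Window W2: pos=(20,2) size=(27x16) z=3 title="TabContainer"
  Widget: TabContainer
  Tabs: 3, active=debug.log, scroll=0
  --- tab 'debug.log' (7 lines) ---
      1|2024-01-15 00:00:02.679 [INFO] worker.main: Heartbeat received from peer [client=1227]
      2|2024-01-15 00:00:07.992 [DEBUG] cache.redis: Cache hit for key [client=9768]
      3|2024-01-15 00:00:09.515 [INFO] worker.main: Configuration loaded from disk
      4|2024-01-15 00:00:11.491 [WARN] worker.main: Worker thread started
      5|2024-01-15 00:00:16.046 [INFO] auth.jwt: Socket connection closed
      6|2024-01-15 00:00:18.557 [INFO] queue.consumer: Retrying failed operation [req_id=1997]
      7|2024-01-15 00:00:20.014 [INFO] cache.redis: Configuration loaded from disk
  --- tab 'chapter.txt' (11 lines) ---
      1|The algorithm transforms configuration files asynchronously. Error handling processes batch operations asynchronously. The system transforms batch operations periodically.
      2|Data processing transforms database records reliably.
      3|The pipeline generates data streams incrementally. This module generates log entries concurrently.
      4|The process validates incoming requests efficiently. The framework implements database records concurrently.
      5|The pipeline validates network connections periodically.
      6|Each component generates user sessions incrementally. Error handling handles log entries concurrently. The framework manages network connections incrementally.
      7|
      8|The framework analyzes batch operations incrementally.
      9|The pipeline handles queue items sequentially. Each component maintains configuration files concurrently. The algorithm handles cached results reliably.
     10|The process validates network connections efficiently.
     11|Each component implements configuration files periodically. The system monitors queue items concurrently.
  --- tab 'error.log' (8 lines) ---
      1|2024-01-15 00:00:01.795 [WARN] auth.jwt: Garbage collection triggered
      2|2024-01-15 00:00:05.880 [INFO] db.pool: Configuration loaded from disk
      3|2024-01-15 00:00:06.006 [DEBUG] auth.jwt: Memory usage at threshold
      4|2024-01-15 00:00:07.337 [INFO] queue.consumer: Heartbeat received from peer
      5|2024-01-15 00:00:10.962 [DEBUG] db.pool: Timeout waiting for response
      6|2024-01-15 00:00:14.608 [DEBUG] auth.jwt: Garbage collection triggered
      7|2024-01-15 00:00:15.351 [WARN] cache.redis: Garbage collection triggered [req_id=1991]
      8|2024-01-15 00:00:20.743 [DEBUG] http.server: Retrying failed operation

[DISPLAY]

  ┃2024-01-15 00:00:18.557 [┃               
  ┃2024-01-15 00:00:20.014 [┃               
  ┃                         ┃               
  ┃                         ┃               
  ┃                         ┃               
  ┗━━━━━━━━━━━━━━━━━━━━━━━━━┛               
  ┃       [ ] test.css┃                     
  ┃       [ ] client.t┃                     
  ┃       [ ] test.c  ┃                     
  ┃     [ ] Makefile  ┃        ┏━━━━━━━━━━━━
  ┗━━━━━━━━━━━━━━━━━━━┛        ┃ TabContaine
                               ┠────────────
                               ┃[routes.js]│
                               ┃────────────
                               ┃const fs = r
                               ┃            
                               ┃            
                               ┃function han
                               ┗━━━━━━━━━━━━


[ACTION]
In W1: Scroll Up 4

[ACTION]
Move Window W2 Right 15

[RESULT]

  ┃ CheckboxTree ┃2024-01-15 00:00:18.557 [┃
  ┠──────────────┃2024-01-15 00:00:20.014 [┃
  ┃>[-] project/ ┃                         ┃
  ┃   [ ] docs/  ┃                         ┃
  ┃     [ ] helpe┃                         ┃
  ┃     [ ] views┗━━━━━━━━━━━━━━━━━━━━━━━━━┛
  ┃       [ ] test.css┃                     
  ┃       [ ] client.t┃                     
  ┃       [ ] test.c  ┃                     
  ┃     [ ] Makefile  ┃        ┏━━━━━━━━━━━━
  ┗━━━━━━━━━━━━━━━━━━━┛        ┃ TabContaine
                               ┠────────────
                               ┃[routes.js]│
                               ┃────────────
                               ┃const fs = r
                               ┃            
                               ┃            
                               ┃function han
                               ┗━━━━━━━━━━━━


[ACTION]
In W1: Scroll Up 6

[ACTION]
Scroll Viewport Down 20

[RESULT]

  ┃       [ ] test.css┃                     
  ┃       [ ] client.t┃                     
  ┃       [ ] test.c  ┃                     
  ┃     [ ] Makefile  ┃        ┏━━━━━━━━━━━━
  ┗━━━━━━━━━━━━━━━━━━━┛        ┃ TabContaine
                               ┠────────────
                               ┃[routes.js]│
                               ┃────────────
                               ┃const fs = r
                               ┃            
                               ┃            
                               ┃function han
                               ┗━━━━━━━━━━━━
                                            
                                            
                                            
                                            
                                            
                                            


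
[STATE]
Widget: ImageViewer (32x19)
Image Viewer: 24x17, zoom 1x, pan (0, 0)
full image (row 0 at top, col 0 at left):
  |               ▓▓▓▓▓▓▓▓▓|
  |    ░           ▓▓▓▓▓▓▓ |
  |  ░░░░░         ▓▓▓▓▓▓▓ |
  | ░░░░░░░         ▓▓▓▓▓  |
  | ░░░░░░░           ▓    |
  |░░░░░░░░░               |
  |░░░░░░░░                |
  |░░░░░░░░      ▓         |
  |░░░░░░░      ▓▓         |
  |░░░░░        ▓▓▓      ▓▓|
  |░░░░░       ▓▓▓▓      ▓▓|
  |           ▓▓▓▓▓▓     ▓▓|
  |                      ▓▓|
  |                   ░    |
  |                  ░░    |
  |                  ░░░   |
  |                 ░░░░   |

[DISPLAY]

               ▓▓▓▓▓▓▓▓▓        
    ░           ▓▓▓▓▓▓▓         
  ░░░░░         ▓▓▓▓▓▓▓         
 ░░░░░░░         ▓▓▓▓▓          
 ░░░░░░░           ▓            
░░░░░░░░░                       
░░░░░░░░                        
░░░░░░░░      ▓                 
░░░░░░░      ▓▓                 
░░░░░        ▓▓▓      ▓▓        
░░░░░       ▓▓▓▓      ▓▓        
           ▓▓▓▓▓▓     ▓▓        
                      ▓▓        
                   ░            
                  ░░            
                  ░░░           
                 ░░░░           
                                
                                


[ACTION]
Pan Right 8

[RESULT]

       ▓▓▓▓▓▓▓▓▓                
        ▓▓▓▓▓▓▓                 
        ▓▓▓▓▓▓▓                 
         ▓▓▓▓▓                  
           ▓                    
░                               
                                
      ▓                         
     ▓▓                         
     ▓▓▓      ▓▓                
    ▓▓▓▓      ▓▓                
   ▓▓▓▓▓▓     ▓▓                
              ▓▓                
           ░                    
          ░░                    
          ░░░                   
         ░░░░                   
                                
                                


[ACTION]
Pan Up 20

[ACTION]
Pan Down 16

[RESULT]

         ░░░░                   
                                
                                
                                
                                
                                
                                
                                
                                
                                
                                
                                
                                
                                
                                
                                
                                
                                
                                


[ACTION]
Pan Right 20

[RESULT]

                                
                                
                                
                                
                                
                                
                                
                                
                                
                                
                                
                                
                                
                                
                                
                                
                                
                                
                                


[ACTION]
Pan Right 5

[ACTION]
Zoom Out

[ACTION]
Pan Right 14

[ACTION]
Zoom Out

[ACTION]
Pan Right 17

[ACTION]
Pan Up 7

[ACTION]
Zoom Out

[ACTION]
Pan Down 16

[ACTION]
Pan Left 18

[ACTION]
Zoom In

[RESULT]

▓▓                              
                                
                                
                                
                                
                                
                                
                                
                                
                                
                                
                                
                                
                                
                                
                                
                                
                                
                                


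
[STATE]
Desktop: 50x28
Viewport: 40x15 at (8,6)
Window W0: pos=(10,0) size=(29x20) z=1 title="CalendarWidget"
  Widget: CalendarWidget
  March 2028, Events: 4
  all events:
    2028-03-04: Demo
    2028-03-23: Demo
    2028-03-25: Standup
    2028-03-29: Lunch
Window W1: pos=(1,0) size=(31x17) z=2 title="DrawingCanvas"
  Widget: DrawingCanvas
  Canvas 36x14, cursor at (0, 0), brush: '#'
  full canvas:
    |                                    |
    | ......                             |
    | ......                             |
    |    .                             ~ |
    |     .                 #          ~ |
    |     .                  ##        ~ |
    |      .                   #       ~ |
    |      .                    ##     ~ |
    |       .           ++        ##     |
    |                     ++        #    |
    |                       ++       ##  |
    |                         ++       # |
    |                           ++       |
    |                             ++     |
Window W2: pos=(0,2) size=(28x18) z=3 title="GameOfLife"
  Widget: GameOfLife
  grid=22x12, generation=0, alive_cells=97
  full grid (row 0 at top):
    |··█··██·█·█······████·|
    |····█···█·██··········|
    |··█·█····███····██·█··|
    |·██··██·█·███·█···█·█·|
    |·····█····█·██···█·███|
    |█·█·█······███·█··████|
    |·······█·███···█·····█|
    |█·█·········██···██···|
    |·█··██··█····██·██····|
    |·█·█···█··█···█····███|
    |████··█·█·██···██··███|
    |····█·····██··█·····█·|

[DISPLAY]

·█·█······████·    ┃   ┃      ┃         
·█·██··········    ┃   ┃      ┃         
··███····██·█··    ┃   ┃6     ┃         
·█·███·█···█·█·    ┃#  ┃      ┃         
···█·██···█·███    ┃ ##┃      ┃         
····███·█··████    ┃   ┃      ┃         
█·███···█·····█    ┃   ┃      ┃         
·····██···██···    ┃   ┃      ┃         
·█····██·██····    ┃+  ┃      ┃         
█··█···█····███    ┃ ++┃      ┃         
·█·██···██··███    ┃━━━┛      ┃         
···██··█·····█·    ┃          ┃         
                   ┃          ┃         
━━━━━━━━━━━━━━━━━━━┛━━━━━━━━━━┛         
                                        


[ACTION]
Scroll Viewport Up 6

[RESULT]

━━━━━━━━━━━━━━━━━━━━━━━┓━━━━━━┓         
ngCanvas               ┃      ┃         
━━━━━━━━━━━━━━━━━━━┓───┨──────┨         
Life               ┃   ┃      ┃         
───────────────────┨   ┃      ┃         
                   ┃   ┃      ┃         
·█·█······████·    ┃   ┃      ┃         
·█·██··········    ┃   ┃      ┃         
··███····██·█··    ┃   ┃6     ┃         
·█·███·█···█·█·    ┃#  ┃      ┃         
···█·██···█·███    ┃ ##┃      ┃         
····███·█··████    ┃   ┃      ┃         
█·███···█·····█    ┃   ┃      ┃         
·····██···██···    ┃   ┃      ┃         
·█····██·██····    ┃+  ┃      ┃         


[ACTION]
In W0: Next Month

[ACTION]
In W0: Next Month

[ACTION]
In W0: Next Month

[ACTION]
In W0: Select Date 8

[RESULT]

━━━━━━━━━━━━━━━━━━━━━━━┓━━━━━━┓         
ngCanvas               ┃      ┃         
━━━━━━━━━━━━━━━━━━━┓───┨──────┨         
Life               ┃   ┃      ┃         
───────────────────┨   ┃      ┃         
                   ┃   ┃      ┃         
·█·█······████·    ┃   ┃1     ┃         
·█·██··········    ┃   ┃      ┃         
··███····██·█··    ┃   ┃      ┃         
·█·███·█···█·█·    ┃#  ┃      ┃         
···█·██···█·███    ┃ ##┃      ┃         
····███·█··████    ┃   ┃      ┃         
█·███···█·····█    ┃   ┃      ┃         
·····██···██···    ┃   ┃      ┃         
·█····██·██····    ┃+  ┃      ┃         


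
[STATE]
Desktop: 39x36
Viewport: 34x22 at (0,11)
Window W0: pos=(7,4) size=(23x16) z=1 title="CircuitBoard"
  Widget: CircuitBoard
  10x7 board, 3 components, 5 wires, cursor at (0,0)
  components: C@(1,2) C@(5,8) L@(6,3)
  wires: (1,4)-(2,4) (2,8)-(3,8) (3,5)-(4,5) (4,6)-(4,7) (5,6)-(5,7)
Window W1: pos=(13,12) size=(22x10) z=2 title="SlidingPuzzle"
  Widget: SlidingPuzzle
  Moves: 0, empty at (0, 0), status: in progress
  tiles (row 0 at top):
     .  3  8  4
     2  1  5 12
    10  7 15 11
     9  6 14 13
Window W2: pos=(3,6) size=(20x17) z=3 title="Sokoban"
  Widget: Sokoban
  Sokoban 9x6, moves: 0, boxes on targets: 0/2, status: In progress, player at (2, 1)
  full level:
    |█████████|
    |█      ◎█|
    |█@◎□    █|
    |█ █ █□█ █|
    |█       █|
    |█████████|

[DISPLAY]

   ┃█@◎□    █         ┃     │┃    
   ┃█ █ █□█ █         ┃━━━━━━━━━━━
   ┃█       █         ┃uzzle      
   ┃█████████         ┃───────────
   ┃Moves: 0  0/2     ┃─┬────┬────
   ┃                  ┃ │  8 │  4 
   ┃                  ┃─┼────┼────
   ┃                  ┃ │  5 │ 12 
   ┃                  ┃─┼────┼────
   ┃                  ┃ │ 15 │ 11 
   ┃                  ┃━━━━━━━━━━━
   ┗━━━━━━━━━━━━━━━━━━┛           
                                  
                                  
                                  
                                  
                                  
                                  
                                  
                                  
                                  
                                  


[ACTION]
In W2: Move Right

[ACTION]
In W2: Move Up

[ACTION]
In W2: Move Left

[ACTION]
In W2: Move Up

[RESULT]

   ┃█ ◎□    █         ┃     │┃    
   ┃█ █ █□█ █         ┃━━━━━━━━━━━
   ┃█       █         ┃uzzle      
   ┃█████████         ┃───────────
   ┃Moves: 3  0/2     ┃─┬────┬────
   ┃                  ┃ │  8 │  4 
   ┃                  ┃─┼────┼────
   ┃                  ┃ │  5 │ 12 
   ┃                  ┃─┼────┼────
   ┃                  ┃ │ 15 │ 11 
   ┃                  ┃━━━━━━━━━━━
   ┗━━━━━━━━━━━━━━━━━━┛           
                                  
                                  
                                  
                                  
                                  
                                  
                                  
                                  
                                  
                                  


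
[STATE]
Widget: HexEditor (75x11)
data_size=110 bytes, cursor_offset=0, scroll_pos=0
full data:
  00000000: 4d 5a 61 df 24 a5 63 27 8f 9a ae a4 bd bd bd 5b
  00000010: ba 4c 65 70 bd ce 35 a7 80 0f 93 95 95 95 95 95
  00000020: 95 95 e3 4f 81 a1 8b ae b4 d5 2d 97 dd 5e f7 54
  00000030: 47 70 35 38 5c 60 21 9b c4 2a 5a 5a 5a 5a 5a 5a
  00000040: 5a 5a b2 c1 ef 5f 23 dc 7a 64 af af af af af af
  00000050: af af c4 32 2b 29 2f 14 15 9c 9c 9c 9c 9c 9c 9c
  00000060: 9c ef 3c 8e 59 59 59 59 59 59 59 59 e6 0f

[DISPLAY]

00000000  4D 5a 61 df 24 a5 63 27  8f 9a ae a4 bd bd bd 5b  |MZa.$.c'......
00000010  ba 4c 65 70 bd ce 35 a7  80 0f 93 95 95 95 95 95  |.Lep..5.......
00000020  95 95 e3 4f 81 a1 8b ae  b4 d5 2d 97 dd 5e f7 54  |...O......-..^
00000030  47 70 35 38 5c 60 21 9b  c4 2a 5a 5a 5a 5a 5a 5a  |Gp58\`!..*ZZZZ
00000040  5a 5a b2 c1 ef 5f 23 dc  7a 64 af af af af af af  |ZZ..._#.zd....
00000050  af af c4 32 2b 29 2f 14  15 9c 9c 9c 9c 9c 9c 9c  |...2+)/.......
00000060  9c ef 3c 8e 59 59 59 59  59 59 59 59 e6 0f        |..<.YYYYYYYY..
                                                                           
                                                                           
                                                                           
                                                                           


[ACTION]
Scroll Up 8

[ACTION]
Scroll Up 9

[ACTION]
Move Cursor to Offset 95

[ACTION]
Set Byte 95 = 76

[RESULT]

00000000  4d 5a 61 df 24 a5 63 27  8f 9a ae a4 bd bd bd 5b  |MZa.$.c'......
00000010  ba 4c 65 70 bd ce 35 a7  80 0f 93 95 95 95 95 95  |.Lep..5.......
00000020  95 95 e3 4f 81 a1 8b ae  b4 d5 2d 97 dd 5e f7 54  |...O......-..^
00000030  47 70 35 38 5c 60 21 9b  c4 2a 5a 5a 5a 5a 5a 5a  |Gp58\`!..*ZZZZ
00000040  5a 5a b2 c1 ef 5f 23 dc  7a 64 af af af af af af  |ZZ..._#.zd....
00000050  af af c4 32 2b 29 2f 14  15 9c 9c 9c 9c 9c 9c 76  |...2+)/.......
00000060  9c ef 3c 8e 59 59 59 59  59 59 59 59 e6 0f        |..<.YYYYYYYY..
                                                                           
                                                                           
                                                                           
                                                                           


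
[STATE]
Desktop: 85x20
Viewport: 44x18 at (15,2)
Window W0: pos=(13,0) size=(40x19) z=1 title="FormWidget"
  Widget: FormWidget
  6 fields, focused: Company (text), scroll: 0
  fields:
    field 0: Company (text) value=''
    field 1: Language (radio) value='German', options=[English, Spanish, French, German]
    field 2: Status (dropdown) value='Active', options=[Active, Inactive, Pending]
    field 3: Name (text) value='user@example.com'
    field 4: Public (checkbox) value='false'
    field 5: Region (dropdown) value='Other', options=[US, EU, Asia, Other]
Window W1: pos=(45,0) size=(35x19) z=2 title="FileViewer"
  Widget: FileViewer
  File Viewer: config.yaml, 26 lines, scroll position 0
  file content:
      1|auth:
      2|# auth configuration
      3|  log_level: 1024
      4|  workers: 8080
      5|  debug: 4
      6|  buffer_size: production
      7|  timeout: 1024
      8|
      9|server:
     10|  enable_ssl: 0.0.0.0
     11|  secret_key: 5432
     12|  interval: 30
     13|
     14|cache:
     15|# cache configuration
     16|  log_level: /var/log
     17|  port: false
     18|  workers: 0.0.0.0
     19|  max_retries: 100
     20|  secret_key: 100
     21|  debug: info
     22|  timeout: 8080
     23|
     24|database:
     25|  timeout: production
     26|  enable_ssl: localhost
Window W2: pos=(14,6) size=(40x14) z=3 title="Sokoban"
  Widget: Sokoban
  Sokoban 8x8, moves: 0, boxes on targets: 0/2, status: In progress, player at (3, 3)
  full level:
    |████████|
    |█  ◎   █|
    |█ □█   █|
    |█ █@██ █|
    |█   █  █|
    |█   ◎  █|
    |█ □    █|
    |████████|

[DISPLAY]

──────────────────────────────┠─────────────
 Company:    [                ┃auth:        
 Language:   ( ) English  ( ) ┃# auth config
 Status:     [Active          ┃  log_level: 
━━━━━━━━━━━━━━━━━━━━━━━━━━━━━━━━━━━━━━┓s: 80
 Sokoban                              ┃ 4   
──────────────────────────────────────┨_size
████████                              ┃t: 10
█  ◎   █                              ┃     
█ □█   █                              ┃     
█ █@██ █                              ┃_ssl:
█   █  █                              ┃_key:
█   ◎  █                              ┃al: 3
█ □    █                              ┃     
████████                              ┃     
Moves: 0  0/2                         ┃confi
                                      ┃━━━━━
━━━━━━━━━━━━━━━━━━━━━━━━━━━━━━━━━━━━━━┛     


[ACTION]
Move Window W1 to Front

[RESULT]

──────────────────────────────┠─────────────
 Company:    [                ┃auth:        
 Language:   ( ) English  ( ) ┃# auth config
 Status:     [Active          ┃  log_level: 
━━━━━━━━━━━━━━━━━━━━━━━━━━━━━━┃  workers: 80
 Sokoban                      ┃  debug: 4   
──────────────────────────────┃  buffer_size
████████                      ┃  timeout: 10
█  ◎   █                      ┃             
█ □█   █                      ┃server:      
█ █@██ █                      ┃  enable_ssl:
█   █  █                      ┃  secret_key:
█   ◎  █                      ┃  interval: 3
█ □    █                      ┃             
████████                      ┃cache:       
Moves: 0  0/2                 ┃# cache confi
                              ┗━━━━━━━━━━━━━
━━━━━━━━━━━━━━━━━━━━━━━━━━━━━━━━━━━━━━┛     


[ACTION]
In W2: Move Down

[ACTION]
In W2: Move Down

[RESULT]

──────────────────────────────┠─────────────
 Company:    [                ┃auth:        
 Language:   ( ) English  ( ) ┃# auth config
 Status:     [Active          ┃  log_level: 
━━━━━━━━━━━━━━━━━━━━━━━━━━━━━━┃  workers: 80
 Sokoban                      ┃  debug: 4   
──────────────────────────────┃  buffer_size
████████                      ┃  timeout: 10
█  ◎   █                      ┃             
█ □█   █                      ┃server:      
█ █ ██ █                      ┃  enable_ssl:
█   █  █                      ┃  secret_key:
█  @◎  █                      ┃  interval: 3
█ □    █                      ┃             
████████                      ┃cache:       
Moves: 2  0/2                 ┃# cache confi
                              ┗━━━━━━━━━━━━━
━━━━━━━━━━━━━━━━━━━━━━━━━━━━━━━━━━━━━━┛     


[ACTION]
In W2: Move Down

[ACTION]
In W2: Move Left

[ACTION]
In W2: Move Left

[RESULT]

──────────────────────────────┠─────────────
 Company:    [                ┃auth:        
 Language:   ( ) English  ( ) ┃# auth config
 Status:     [Active          ┃  log_level: 
━━━━━━━━━━━━━━━━━━━━━━━━━━━━━━┃  workers: 80
 Sokoban                      ┃  debug: 4   
──────────────────────────────┃  buffer_size
████████                      ┃  timeout: 10
█  ◎   █                      ┃             
█ □█   █                      ┃server:      
█ █ ██ █                      ┃  enable_ssl:
█   █  █                      ┃  secret_key:
█   ◎  █                      ┃  interval: 3
█□@    █                      ┃             
████████                      ┃cache:       
Moves: 4  0/2                 ┃# cache confi
                              ┗━━━━━━━━━━━━━
━━━━━━━━━━━━━━━━━━━━━━━━━━━━━━━━━━━━━━┛     


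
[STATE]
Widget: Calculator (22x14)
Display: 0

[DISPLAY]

                     0
┌───┬───┬───┬───┐     
│ 7 │ 8 │ 9 │ ÷ │     
├───┼───┼───┼───┤     
│ 4 │ 5 │ 6 │ × │     
├───┼───┼───┼───┤     
│ 1 │ 2 │ 3 │ - │     
├───┼───┼───┼───┤     
│ 0 │ . │ = │ + │     
├───┼───┼───┼───┤     
│ C │ MC│ MR│ M+│     
└───┴───┴───┴───┘     
                      
                      


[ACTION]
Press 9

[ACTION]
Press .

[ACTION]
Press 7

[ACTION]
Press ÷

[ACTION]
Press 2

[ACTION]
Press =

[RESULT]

                  4.85
┌───┬───┬───┬───┐     
│ 7 │ 8 │ 9 │ ÷ │     
├───┼───┼───┼───┤     
│ 4 │ 5 │ 6 │ × │     
├───┼───┼───┼───┤     
│ 1 │ 2 │ 3 │ - │     
├───┼───┼───┼───┤     
│ 0 │ . │ = │ + │     
├───┼───┼───┼───┤     
│ C │ MC│ MR│ M+│     
└───┴───┴───┴───┘     
                      
                      


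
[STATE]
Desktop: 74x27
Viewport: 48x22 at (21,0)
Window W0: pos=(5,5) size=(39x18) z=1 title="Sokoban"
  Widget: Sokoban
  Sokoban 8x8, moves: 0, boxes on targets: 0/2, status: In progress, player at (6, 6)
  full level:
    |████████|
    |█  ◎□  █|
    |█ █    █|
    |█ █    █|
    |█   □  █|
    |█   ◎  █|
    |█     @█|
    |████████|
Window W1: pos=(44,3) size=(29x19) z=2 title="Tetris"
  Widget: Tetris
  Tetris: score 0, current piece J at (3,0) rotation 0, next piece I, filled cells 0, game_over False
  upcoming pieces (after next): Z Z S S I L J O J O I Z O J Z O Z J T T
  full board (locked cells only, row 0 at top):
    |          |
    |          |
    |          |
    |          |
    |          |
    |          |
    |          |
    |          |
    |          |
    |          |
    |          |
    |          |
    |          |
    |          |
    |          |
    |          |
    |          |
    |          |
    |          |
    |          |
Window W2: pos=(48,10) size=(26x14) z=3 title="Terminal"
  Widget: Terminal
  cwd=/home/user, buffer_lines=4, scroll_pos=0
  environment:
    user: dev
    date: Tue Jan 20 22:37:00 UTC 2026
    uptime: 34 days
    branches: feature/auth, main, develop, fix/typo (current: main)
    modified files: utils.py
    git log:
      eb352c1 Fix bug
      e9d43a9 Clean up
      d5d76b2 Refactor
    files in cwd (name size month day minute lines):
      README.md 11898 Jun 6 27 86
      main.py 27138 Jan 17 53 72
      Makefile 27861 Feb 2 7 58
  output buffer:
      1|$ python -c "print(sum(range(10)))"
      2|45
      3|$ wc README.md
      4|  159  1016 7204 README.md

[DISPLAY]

                                                
                                                
                                                
                       ┏━━━━━━━━━━━━━━━━━━━━━━━━
                       ┃ Tetris                 
━━━━━━━━━━━━━━━━━━━━━━┓┠────────────────────────
                      ┃┃          │Next:        
──────────────────────┨┃          │████         
                      ┃┃          │             
                      ┃┃          │             
                      ┃┃   ┏━━━━━━━━━━━━━━━━━━━━
                      ┃┃   ┃ Terminal           
                      ┃┃   ┠────────────────────
                      ┃┃   ┃$ python -c "print(s
                      ┃┃   ┃45                  
                      ┃┃   ┃$ wc README.md      
                      ┃┃   ┃  159  1016 7204 REA
                      ┃┃   ┃$ █                 
                      ┃┃   ┃                    
                      ┃┃   ┃                    
                      ┃┃   ┃                    
                      ┃┗━━━┃                    


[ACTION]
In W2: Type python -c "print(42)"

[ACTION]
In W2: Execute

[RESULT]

                                                
                                                
                                                
                       ┏━━━━━━━━━━━━━━━━━━━━━━━━
                       ┃ Tetris                 
━━━━━━━━━━━━━━━━━━━━━━┓┠────────────────────────
                      ┃┃          │Next:        
──────────────────────┨┃          │████         
                      ┃┃          │             
                      ┃┃          │             
                      ┃┃   ┏━━━━━━━━━━━━━━━━━━━━
                      ┃┃   ┃ Terminal           
                      ┃┃   ┠────────────────────
                      ┃┃   ┃$ python -c "print(s
                      ┃┃   ┃45                  
                      ┃┃   ┃$ wc README.md      
                      ┃┃   ┃  159  1016 7204 REA
                      ┃┃   ┃$ python -c "print(4
                      ┃┃   ┃42                  
                      ┃┃   ┃$ █                 
                      ┃┃   ┃                    
                      ┃┗━━━┃                    


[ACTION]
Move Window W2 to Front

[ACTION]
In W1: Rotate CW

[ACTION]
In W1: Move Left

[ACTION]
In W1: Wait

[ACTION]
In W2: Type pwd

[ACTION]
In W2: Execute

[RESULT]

                                                
                                                
                                                
                       ┏━━━━━━━━━━━━━━━━━━━━━━━━
                       ┃ Tetris                 
━━━━━━━━━━━━━━━━━━━━━━┓┠────────────────────────
                      ┃┃          │Next:        
──────────────────────┨┃          │████         
                      ┃┃          │             
                      ┃┃          │             
                      ┃┃   ┏━━━━━━━━━━━━━━━━━━━━
                      ┃┃   ┃ Terminal           
                      ┃┃   ┠────────────────────
                      ┃┃   ┃$ python -c "print(s
                      ┃┃   ┃45                  
                      ┃┃   ┃$ wc README.md      
                      ┃┃   ┃  159  1016 7204 REA
                      ┃┃   ┃$ python -c "print(4
                      ┃┃   ┃42                  
                      ┃┃   ┃$ pwd               
                      ┃┃   ┃/home/user          
                      ┃┗━━━┃$ █                 


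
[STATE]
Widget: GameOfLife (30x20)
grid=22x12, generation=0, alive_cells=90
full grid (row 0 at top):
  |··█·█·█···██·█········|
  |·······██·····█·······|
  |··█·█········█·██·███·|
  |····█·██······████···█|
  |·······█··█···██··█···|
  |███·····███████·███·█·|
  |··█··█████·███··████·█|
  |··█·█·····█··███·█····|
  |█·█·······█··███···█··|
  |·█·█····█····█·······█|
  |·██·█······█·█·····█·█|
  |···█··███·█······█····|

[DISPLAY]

Gen: 0                        
··█·█·█···██·█········        
·······██·····█·······        
··█·█········█·██·███·        
····█·██······████···█        
·······█··█···██··█···        
███·····███████·███·█·        
··█··█████·███··████·█        
··█·█·····█··███·█····        
█·█·······█··███···█··        
·█·█····█····█·······█        
·██·█······█·█·····█·█        
···█··███·█······█····        
                              
                              
                              
                              
                              
                              
                              


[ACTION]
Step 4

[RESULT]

Gen: 4                        
·····█··█··········█··        
·····█···█····██··█·██        
·········█···█········        
·······███············        
··█···██··············        
··█·██·█··············        
·····██··········██··█        
·····█·█·█·······█··█·        
·····█·············██·        
██···█·█··············        
·██·█·················        
··██··················        
                              
                              
                              
                              
                              
                              
                              


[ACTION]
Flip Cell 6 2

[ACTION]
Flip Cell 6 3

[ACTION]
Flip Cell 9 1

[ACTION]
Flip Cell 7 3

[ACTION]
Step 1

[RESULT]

Gen: 5                        
···················██·        
········██····█····██·        
·········██···█·······        
······██·█············        
···█·█················        
·██·█··█··············        
··█····██········██···        
··██·█···········█··██        
·····█··█··········██·        
·█··███···············        
·██·█·················        
·███··················        
                              
                              
                              
                              
                              
                              
                              
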